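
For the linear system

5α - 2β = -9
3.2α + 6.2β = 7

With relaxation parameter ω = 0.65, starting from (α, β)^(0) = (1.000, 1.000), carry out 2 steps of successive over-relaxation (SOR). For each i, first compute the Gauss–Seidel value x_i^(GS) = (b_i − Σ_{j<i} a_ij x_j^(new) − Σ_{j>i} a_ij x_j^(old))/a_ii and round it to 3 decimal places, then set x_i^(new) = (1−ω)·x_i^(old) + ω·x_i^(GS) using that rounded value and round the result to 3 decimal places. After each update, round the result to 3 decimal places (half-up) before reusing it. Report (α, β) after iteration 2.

Iteration 1:
  α: GS value = (-9 - (-2)·1.000) / (5) = -1.400;  α ← (1−ω)·1.000 + ω·-1.400 = -0.560
  β: GS value = (7 - (3.2)·-0.560) / (6.2) = 1.418;  β ← (1−ω)·1.000 + ω·1.418 = 1.272
Iteration 2:
  α: GS value = (-9 - (-2)·1.272) / (5) = -1.291;  α ← (1−ω)·-0.560 + ω·-1.291 = -1.035
  β: GS value = (7 - (3.2)·-1.035) / (6.2) = 1.663;  β ← (1−ω)·1.272 + ω·1.663 = 1.526

(-1.035, 1.526)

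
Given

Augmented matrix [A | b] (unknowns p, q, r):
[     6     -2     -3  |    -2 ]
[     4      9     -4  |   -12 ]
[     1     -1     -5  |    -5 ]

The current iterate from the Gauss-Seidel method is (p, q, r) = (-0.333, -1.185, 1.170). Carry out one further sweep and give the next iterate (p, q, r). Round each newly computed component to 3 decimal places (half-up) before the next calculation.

(-0.143, -0.750, 1.121)

One sweep:
  p = (-2 - (-2)·-1.185 - (-3)·1.170) / (6) = -0.143
  q = (-12 - (4)·-0.143 - (-4)·1.170) / (9) = -0.750
  r = (-5 - (1)·-0.143 - (-1)·-0.750) / (-5) = 1.121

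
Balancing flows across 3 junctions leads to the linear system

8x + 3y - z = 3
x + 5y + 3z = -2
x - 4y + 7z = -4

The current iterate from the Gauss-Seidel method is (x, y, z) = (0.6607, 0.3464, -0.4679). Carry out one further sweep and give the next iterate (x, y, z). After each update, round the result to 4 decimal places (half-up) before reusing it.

One sweep:
  x = (3 - (3)·0.3464 - (-1)·-0.4679) / (8) = 0.1866
  y = (-2 - (1)·0.1866 - (3)·-0.4679) / (5) = -0.1566
  z = (-4 - (1)·0.1866 - (-4)·-0.1566) / (7) = -0.6876

(0.1866, -0.1566, -0.6876)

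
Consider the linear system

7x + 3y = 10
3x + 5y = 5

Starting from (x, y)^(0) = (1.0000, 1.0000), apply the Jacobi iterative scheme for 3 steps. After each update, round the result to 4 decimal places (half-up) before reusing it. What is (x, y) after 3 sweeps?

(1.2571, 0.2457)

Iteration 1:
  x = (10 - (3)·1.0000) / (7) = 1.0000
  y = (5 - (3)·1.0000) / (5) = 0.4000
Iteration 2:
  x = (10 - (3)·0.4000) / (7) = 1.2571
  y = (5 - (3)·1.0000) / (5) = 0.4000
Iteration 3:
  x = (10 - (3)·0.4000) / (7) = 1.2571
  y = (5 - (3)·1.2571) / (5) = 0.2457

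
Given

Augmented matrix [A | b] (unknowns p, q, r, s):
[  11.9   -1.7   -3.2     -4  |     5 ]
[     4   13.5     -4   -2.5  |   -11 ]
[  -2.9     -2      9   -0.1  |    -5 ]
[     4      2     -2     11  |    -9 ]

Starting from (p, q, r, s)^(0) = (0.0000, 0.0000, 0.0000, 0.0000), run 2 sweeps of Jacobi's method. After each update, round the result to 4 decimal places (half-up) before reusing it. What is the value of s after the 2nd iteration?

-0.9239

Iteration 1:
  p = (5 - (-1.7)·0.0000 - (-3.2)·0.0000 - (-4)·0.0000) / (11.9) = 0.4202
  q = (-11 - (4)·0.0000 - (-4)·0.0000 - (-2.5)·0.0000) / (13.5) = -0.8148
  r = (-5 - (-2.9)·0.0000 - (-2)·0.0000 - (-0.1)·0.0000) / (9) = -0.5556
  s = (-9 - (4)·0.0000 - (2)·0.0000 - (-2)·0.0000) / (11) = -0.8182
Iteration 2:
  p = (5 - (-1.7)·-0.8148 - (-3.2)·-0.5556 - (-4)·-0.8182) / (11.9) = -0.1207
  q = (-11 - (4)·0.4202 - (-4)·-0.5556 - (-2.5)·-0.8182) / (13.5) = -1.2555
  r = (-5 - (-2.9)·0.4202 - (-2)·-0.8148 - (-0.1)·-0.8182) / (9) = -0.6103
  s = (-9 - (4)·0.4202 - (2)·-0.8148 - (-2)·-0.5556) / (11) = -0.9239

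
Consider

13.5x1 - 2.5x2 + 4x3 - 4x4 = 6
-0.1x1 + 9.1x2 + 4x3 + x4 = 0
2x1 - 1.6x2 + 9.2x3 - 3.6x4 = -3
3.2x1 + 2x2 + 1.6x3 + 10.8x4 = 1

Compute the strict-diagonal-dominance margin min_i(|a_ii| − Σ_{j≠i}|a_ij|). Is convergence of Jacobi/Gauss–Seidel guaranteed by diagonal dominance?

row 1: |13.5| − (2.5+4+4) = 3
row 2: |9.1| − (0.1+4+1) = 4
row 3: |9.2| − (2+1.6+3.6) = 2
row 4: |10.8| − (3.2+2+1.6) = 4
minimum over rows = 2 → strictly diagonally dominant (convergence guaranteed)

2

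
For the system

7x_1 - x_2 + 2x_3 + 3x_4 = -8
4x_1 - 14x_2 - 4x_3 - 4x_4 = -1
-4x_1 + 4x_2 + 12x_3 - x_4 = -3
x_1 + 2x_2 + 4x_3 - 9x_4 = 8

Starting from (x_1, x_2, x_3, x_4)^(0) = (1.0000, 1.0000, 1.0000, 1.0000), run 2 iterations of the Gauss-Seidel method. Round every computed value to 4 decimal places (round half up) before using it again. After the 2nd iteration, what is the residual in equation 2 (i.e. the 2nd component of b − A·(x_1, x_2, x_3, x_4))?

Iteration 1:
  x_1 = (-8 - (-1)·1.0000 - (2)·1.0000 - (3)·1.0000) / (7) = -1.7143
  x_2 = (-1 - (4)·-1.7143 - (-4)·1.0000 - (-4)·1.0000) / (-14) = -0.9898
  x_3 = (-3 - (-4)·-1.7143 - (4)·-0.9898 - (-1)·1.0000) / (12) = -0.4082
  x_4 = (8 - (1)·-1.7143 - (2)·-0.9898 - (4)·-0.4082) / (-9) = -1.4807
Iteration 2:
  x_1 = (-8 - (-1)·-0.9898 - (2)·-0.4082 - (3)·-1.4807) / (7) = -0.5330
  x_2 = (-1 - (4)·-0.5330 - (-4)·-0.4082 - (-4)·-1.4807) / (-14) = 0.4588
  x_3 = (-3 - (-4)·-0.5330 - (4)·0.4588 - (-1)·-1.4807) / (12) = -0.7040
  x_4 = (8 - (1)·-0.5330 - (2)·0.4588 - (4)·-0.7040) / (-9) = -1.1590
Residual b − A·x = (1.0748, 0.1032, 0.3218, 0.0004)

0.1032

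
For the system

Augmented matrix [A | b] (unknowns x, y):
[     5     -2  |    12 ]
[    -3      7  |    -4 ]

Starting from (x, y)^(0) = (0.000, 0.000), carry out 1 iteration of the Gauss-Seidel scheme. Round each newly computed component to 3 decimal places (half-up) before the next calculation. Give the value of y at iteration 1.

0.457

Iteration 1:
  x = (12 - (-2)·0.000) / (5) = 2.400
  y = (-4 - (-3)·2.400) / (7) = 0.457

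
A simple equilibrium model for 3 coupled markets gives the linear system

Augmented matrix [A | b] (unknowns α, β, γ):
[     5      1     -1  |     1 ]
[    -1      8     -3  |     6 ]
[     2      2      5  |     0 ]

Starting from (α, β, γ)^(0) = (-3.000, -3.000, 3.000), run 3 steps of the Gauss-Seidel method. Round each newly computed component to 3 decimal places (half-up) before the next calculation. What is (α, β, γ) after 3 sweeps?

Iteration 1:
  α = (1 - (1)·-3.000 - (-1)·3.000) / (5) = 1.400
  β = (6 - (-1)·1.400 - (-3)·3.000) / (8) = 2.050
  γ = (0 - (2)·1.400 - (2)·2.050) / (5) = -1.380
Iteration 2:
  α = (1 - (1)·2.050 - (-1)·-1.380) / (5) = -0.486
  β = (6 - (-1)·-0.486 - (-3)·-1.380) / (8) = 0.172
  γ = (0 - (2)·-0.486 - (2)·0.172) / (5) = 0.126
Iteration 3:
  α = (1 - (1)·0.172 - (-1)·0.126) / (5) = 0.191
  β = (6 - (-1)·0.191 - (-3)·0.126) / (8) = 0.821
  γ = (0 - (2)·0.191 - (2)·0.821) / (5) = -0.405

(0.191, 0.821, -0.405)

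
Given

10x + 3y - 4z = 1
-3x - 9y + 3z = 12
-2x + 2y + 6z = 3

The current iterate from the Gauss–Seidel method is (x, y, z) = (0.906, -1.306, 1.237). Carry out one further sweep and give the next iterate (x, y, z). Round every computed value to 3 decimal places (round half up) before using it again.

(0.987, -1.250, 1.246)

One sweep:
  x = (1 - (3)·-1.306 - (-4)·1.237) / (10) = 0.987
  y = (12 - (-3)·0.987 - (3)·1.237) / (-9) = -1.250
  z = (3 - (-2)·0.987 - (2)·-1.250) / (6) = 1.246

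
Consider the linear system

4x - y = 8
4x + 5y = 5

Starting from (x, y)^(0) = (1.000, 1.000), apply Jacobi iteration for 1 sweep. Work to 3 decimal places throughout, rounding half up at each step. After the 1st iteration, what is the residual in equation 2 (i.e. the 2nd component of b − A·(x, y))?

Iteration 1:
  x = (8 - (-1)·1.000) / (4) = 2.250
  y = (5 - (4)·1.000) / (5) = 0.200
Residual b − A·x = (-0.800, -5.000)

-5.000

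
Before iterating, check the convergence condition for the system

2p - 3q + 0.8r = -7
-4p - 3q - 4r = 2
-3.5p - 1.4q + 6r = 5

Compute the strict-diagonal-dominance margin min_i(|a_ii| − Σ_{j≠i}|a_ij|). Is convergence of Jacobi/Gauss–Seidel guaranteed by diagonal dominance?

-5

row 1: |2| − (3+0.8) = -1.8
row 2: |-3| − (4+4) = -5
row 3: |6| − (3.5+1.4) = 1.1
minimum over rows = -5 → not strictly diagonally dominant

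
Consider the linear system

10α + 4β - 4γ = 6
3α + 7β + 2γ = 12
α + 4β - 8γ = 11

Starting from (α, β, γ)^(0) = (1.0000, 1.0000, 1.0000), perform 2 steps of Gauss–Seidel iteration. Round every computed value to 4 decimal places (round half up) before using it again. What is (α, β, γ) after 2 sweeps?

Iteration 1:
  α = (6 - (4)·1.0000 - (-4)·1.0000) / (10) = 0.6000
  β = (12 - (3)·0.6000 - (2)·1.0000) / (7) = 1.1714
  γ = (11 - (1)·0.6000 - (4)·1.1714) / (-8) = -0.7143
Iteration 2:
  α = (6 - (4)·1.1714 - (-4)·-0.7143) / (10) = -0.1543
  β = (12 - (3)·-0.1543 - (2)·-0.7143) / (7) = 1.9845
  γ = (11 - (1)·-0.1543 - (4)·1.9845) / (-8) = -0.4020

(-0.1543, 1.9845, -0.4020)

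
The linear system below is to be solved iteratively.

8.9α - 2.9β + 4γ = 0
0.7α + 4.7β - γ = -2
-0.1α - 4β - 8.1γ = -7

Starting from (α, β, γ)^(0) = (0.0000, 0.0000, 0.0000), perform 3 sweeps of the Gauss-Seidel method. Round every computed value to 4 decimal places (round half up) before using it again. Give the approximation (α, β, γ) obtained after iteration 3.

(-0.4490, -0.1622, 0.9498)

Iteration 1:
  α = (0 - (-2.9)·0.0000 - (4)·0.0000) / (8.9) = 0.0000
  β = (-2 - (0.7)·0.0000 - (-1)·0.0000) / (4.7) = -0.4255
  γ = (-7 - (-0.1)·0.0000 - (-4)·-0.4255) / (-8.1) = 1.0743
Iteration 2:
  α = (0 - (-2.9)·-0.4255 - (4)·1.0743) / (8.9) = -0.6215
  β = (-2 - (0.7)·-0.6215 - (-1)·1.0743) / (4.7) = -0.1044
  γ = (-7 - (-0.1)·-0.6215 - (-4)·-0.1044) / (-8.1) = 0.9234
Iteration 3:
  α = (0 - (-2.9)·-0.1044 - (4)·0.9234) / (8.9) = -0.4490
  β = (-2 - (0.7)·-0.4490 - (-1)·0.9234) / (4.7) = -0.1622
  γ = (-7 - (-0.1)·-0.4490 - (-4)·-0.1622) / (-8.1) = 0.9498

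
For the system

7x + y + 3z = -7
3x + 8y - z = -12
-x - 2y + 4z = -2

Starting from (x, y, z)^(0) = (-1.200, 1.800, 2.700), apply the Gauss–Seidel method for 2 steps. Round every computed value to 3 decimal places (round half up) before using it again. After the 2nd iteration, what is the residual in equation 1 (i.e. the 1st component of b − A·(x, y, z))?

1.598

Iteration 1:
  x = (-7 - (1)·1.800 - (3)·2.700) / (7) = -2.414
  y = (-12 - (3)·-2.414 - (-1)·2.700) / (8) = -0.257
  z = (-2 - (-1)·-2.414 - (-2)·-0.257) / (4) = -1.232
Iteration 2:
  x = (-7 - (1)·-0.257 - (3)·-1.232) / (7) = -0.435
  y = (-12 - (3)·-0.435 - (-1)·-1.232) / (8) = -1.491
  z = (-2 - (-1)·-0.435 - (-2)·-1.491) / (4) = -1.354
Residual b − A·x = (1.598, -0.121, -0.001)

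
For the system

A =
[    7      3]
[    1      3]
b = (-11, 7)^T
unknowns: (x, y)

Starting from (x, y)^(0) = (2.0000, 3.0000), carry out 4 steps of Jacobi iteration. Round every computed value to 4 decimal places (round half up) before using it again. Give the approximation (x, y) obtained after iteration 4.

(-2.8979, 3.3265)

Iteration 1:
  x = (-11 - (3)·3.0000) / (7) = -2.8571
  y = (7 - (1)·2.0000) / (3) = 1.6667
Iteration 2:
  x = (-11 - (3)·1.6667) / (7) = -2.2857
  y = (7 - (1)·-2.8571) / (3) = 3.2857
Iteration 3:
  x = (-11 - (3)·3.2857) / (7) = -2.9796
  y = (7 - (1)·-2.2857) / (3) = 3.0952
Iteration 4:
  x = (-11 - (3)·3.0952) / (7) = -2.8979
  y = (7 - (1)·-2.9796) / (3) = 3.3265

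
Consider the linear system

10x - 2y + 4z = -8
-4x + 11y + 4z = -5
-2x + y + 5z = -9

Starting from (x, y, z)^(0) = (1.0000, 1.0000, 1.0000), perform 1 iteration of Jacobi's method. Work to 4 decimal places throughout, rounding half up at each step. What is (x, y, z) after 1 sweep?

Iteration 1:
  x = (-8 - (-2)·1.0000 - (4)·1.0000) / (10) = -1.0000
  y = (-5 - (-4)·1.0000 - (4)·1.0000) / (11) = -0.4545
  z = (-9 - (-2)·1.0000 - (1)·1.0000) / (5) = -1.6000

(-1.0000, -0.4545, -1.6000)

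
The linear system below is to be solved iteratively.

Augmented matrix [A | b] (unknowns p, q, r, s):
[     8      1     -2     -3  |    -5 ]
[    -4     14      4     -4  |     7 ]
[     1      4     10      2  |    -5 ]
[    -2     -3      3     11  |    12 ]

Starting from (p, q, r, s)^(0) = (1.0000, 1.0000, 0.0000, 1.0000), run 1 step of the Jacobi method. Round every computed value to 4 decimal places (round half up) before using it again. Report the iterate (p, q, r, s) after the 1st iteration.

Iteration 1:
  p = (-5 - (1)·1.0000 - (-2)·0.0000 - (-3)·1.0000) / (8) = -0.3750
  q = (7 - (-4)·1.0000 - (4)·0.0000 - (-4)·1.0000) / (14) = 1.0714
  r = (-5 - (1)·1.0000 - (4)·1.0000 - (2)·1.0000) / (10) = -1.2000
  s = (12 - (-2)·1.0000 - (-3)·1.0000 - (3)·0.0000) / (11) = 1.5455

(-0.3750, 1.0714, -1.2000, 1.5455)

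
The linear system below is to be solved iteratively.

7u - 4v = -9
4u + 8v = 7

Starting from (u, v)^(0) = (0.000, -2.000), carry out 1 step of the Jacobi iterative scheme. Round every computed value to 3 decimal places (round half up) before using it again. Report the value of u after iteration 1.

Iteration 1:
  u = (-9 - (-4)·-2.000) / (7) = -2.429
  v = (7 - (4)·0.000) / (8) = 0.875

-2.429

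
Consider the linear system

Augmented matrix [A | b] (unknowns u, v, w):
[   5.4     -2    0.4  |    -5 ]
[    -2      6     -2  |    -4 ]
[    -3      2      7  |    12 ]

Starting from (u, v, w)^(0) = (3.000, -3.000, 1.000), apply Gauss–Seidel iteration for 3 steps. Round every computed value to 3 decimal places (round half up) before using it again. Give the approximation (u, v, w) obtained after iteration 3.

Iteration 1:
  u = (-5 - (-2)·-3.000 - (0.4)·1.000) / (5.4) = -2.111
  v = (-4 - (-2)·-2.111 - (-2)·1.000) / (6) = -1.037
  w = (12 - (-3)·-2.111 - (2)·-1.037) / (7) = 1.106
Iteration 2:
  u = (-5 - (-2)·-1.037 - (0.4)·1.106) / (5.4) = -1.392
  v = (-4 - (-2)·-1.392 - (-2)·1.106) / (6) = -0.762
  w = (12 - (-3)·-1.392 - (2)·-0.762) / (7) = 1.335
Iteration 3:
  u = (-5 - (-2)·-0.762 - (0.4)·1.335) / (5.4) = -1.307
  v = (-4 - (-2)·-1.307 - (-2)·1.335) / (6) = -0.657
  w = (12 - (-3)·-1.307 - (2)·-0.657) / (7) = 1.342

(-1.307, -0.657, 1.342)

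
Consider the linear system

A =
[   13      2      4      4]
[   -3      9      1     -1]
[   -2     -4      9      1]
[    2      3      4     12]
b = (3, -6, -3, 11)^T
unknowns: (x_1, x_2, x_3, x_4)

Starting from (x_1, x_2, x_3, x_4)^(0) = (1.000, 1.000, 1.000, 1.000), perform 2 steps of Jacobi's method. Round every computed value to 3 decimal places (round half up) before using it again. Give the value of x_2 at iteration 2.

-0.852

Iteration 1:
  x_1 = (3 - (2)·1.000 - (4)·1.000 - (4)·1.000) / (13) = -0.538
  x_2 = (-6 - (-3)·1.000 - (1)·1.000 - (-1)·1.000) / (9) = -0.333
  x_3 = (-3 - (-2)·1.000 - (-4)·1.000 - (1)·1.000) / (9) = 0.222
  x_4 = (11 - (2)·1.000 - (3)·1.000 - (4)·1.000) / (12) = 0.167
Iteration 2:
  x_1 = (3 - (2)·-0.333 - (4)·0.222 - (4)·0.167) / (13) = 0.162
  x_2 = (-6 - (-3)·-0.538 - (1)·0.222 - (-1)·0.167) / (9) = -0.852
  x_3 = (-3 - (-2)·-0.538 - (-4)·-0.333 - (1)·0.167) / (9) = -0.619
  x_4 = (11 - (2)·-0.538 - (3)·-0.333 - (4)·0.222) / (12) = 1.016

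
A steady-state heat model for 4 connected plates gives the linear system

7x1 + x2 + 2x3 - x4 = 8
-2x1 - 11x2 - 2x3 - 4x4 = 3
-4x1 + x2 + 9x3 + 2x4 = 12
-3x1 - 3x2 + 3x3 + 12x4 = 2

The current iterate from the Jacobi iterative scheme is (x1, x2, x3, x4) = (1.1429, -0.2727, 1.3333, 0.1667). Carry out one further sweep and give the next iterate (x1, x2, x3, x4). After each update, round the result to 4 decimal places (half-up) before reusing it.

One sweep:
  x1 = (8 - (1)·-0.2727 - (2)·1.3333 - (-1)·0.1667) / (7) = 0.8247
  x2 = (3 - (-2)·1.1429 - (-2)·1.3333 - (-4)·0.1667) / (-11) = -0.7836
  x3 = (12 - (-4)·1.1429 - (1)·-0.2727 - (2)·0.1667) / (9) = 1.8345
  x4 = (2 - (-3)·1.1429 - (-3)·-0.2727 - (3)·1.3333) / (12) = 0.0509

(0.8247, -0.7836, 1.8345, 0.0509)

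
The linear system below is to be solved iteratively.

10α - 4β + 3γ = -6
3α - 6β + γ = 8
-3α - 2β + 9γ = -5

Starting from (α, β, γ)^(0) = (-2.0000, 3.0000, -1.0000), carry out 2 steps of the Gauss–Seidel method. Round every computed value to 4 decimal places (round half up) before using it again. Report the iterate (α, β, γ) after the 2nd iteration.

(-0.8733, -1.8515, -1.2581)

Iteration 1:
  α = (-6 - (-4)·3.0000 - (3)·-1.0000) / (10) = 0.9000
  β = (8 - (3)·0.9000 - (1)·-1.0000) / (-6) = -1.0500
  γ = (-5 - (-3)·0.9000 - (-2)·-1.0500) / (9) = -0.4889
Iteration 2:
  α = (-6 - (-4)·-1.0500 - (3)·-0.4889) / (10) = -0.8733
  β = (8 - (3)·-0.8733 - (1)·-0.4889) / (-6) = -1.8515
  γ = (-5 - (-3)·-0.8733 - (-2)·-1.8515) / (9) = -1.2581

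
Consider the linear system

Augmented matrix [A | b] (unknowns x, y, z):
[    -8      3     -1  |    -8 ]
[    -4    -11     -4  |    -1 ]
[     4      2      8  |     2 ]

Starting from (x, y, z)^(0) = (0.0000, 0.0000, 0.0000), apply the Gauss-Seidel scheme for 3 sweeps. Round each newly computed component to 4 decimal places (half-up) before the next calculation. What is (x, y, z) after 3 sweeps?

Iteration 1:
  x = (-8 - (3)·0.0000 - (-1)·0.0000) / (-8) = 1.0000
  y = (-1 - (-4)·1.0000 - (-4)·0.0000) / (-11) = -0.2727
  z = (2 - (4)·1.0000 - (2)·-0.2727) / (8) = -0.1818
Iteration 2:
  x = (-8 - (3)·-0.2727 - (-1)·-0.1818) / (-8) = 0.9205
  y = (-1 - (-4)·0.9205 - (-4)·-0.1818) / (-11) = -0.1777
  z = (2 - (4)·0.9205 - (2)·-0.1777) / (8) = -0.1658
Iteration 3:
  x = (-8 - (3)·-0.1777 - (-1)·-0.1658) / (-8) = 0.9541
  y = (-1 - (-4)·0.9541 - (-4)·-0.1658) / (-11) = -0.1957
  z = (2 - (4)·0.9541 - (2)·-0.1957) / (8) = -0.1781

(0.9541, -0.1957, -0.1781)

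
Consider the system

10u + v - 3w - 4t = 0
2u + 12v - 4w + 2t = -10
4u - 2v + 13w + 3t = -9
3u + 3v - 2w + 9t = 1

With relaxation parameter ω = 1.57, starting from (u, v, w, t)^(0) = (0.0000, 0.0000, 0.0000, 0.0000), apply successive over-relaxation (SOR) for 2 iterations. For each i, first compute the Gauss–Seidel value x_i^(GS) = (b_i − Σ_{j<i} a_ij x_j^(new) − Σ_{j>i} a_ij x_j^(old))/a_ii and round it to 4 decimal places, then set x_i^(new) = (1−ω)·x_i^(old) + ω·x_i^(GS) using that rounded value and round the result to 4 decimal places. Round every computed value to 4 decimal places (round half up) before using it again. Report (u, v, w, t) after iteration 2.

(-0.2233, -1.3351, -0.6357, 0.5575)

Iteration 1:
  u: GS value = (0 - (1)·0.0000 - (-3)·0.0000 - (-4)·0.0000) / (10) = 0.0000;  u ← (1−ω)·0.0000 + ω·0.0000 = 0.0000
  v: GS value = (-10 - (2)·0.0000 - (-4)·0.0000 - (2)·0.0000) / (12) = -0.8333;  v ← (1−ω)·0.0000 + ω·-0.8333 = -1.3083
  w: GS value = (-9 - (4)·0.0000 - (-2)·-1.3083 - (3)·0.0000) / (13) = -0.8936;  w ← (1−ω)·0.0000 + ω·-0.8936 = -1.4030
  t: GS value = (1 - (3)·0.0000 - (3)·-1.3083 - (-2)·-1.4030) / (9) = 0.2354;  t ← (1−ω)·0.0000 + ω·0.2354 = 0.3696
Iteration 2:
  u: GS value = (0 - (1)·-1.3083 - (-3)·-1.4030 - (-4)·0.3696) / (10) = -0.1422;  u ← (1−ω)·0.0000 + ω·-0.1422 = -0.2233
  v: GS value = (-10 - (2)·-0.2233 - (-4)·-1.4030 - (2)·0.3696) / (12) = -1.3254;  v ← (1−ω)·-1.3083 + ω·-1.3254 = -1.3351
  w: GS value = (-9 - (4)·-0.2233 - (-2)·-1.3351 - (3)·0.3696) / (13) = -0.9143;  w ← (1−ω)·-1.4030 + ω·-0.9143 = -0.6357
  t: GS value = (1 - (3)·-0.2233 - (3)·-1.3351 - (-2)·-0.6357) / (9) = 0.4893;  t ← (1−ω)·0.3696 + ω·0.4893 = 0.5575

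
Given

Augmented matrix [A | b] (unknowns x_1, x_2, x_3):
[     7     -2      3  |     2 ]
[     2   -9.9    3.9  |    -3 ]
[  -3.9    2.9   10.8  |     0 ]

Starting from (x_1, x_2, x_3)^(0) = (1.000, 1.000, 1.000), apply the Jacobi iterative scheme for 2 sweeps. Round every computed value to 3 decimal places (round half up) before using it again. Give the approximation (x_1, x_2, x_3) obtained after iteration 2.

Iteration 1:
  x_1 = (2 - (-2)·1.000 - (3)·1.000) / (7) = 0.143
  x_2 = (-3 - (2)·1.000 - (3.9)·1.000) / (-9.9) = 0.899
  x_3 = (0 - (-3.9)·1.000 - (2.9)·1.000) / (10.8) = 0.093
Iteration 2:
  x_1 = (2 - (-2)·0.899 - (3)·0.093) / (7) = 0.503
  x_2 = (-3 - (2)·0.143 - (3.9)·0.093) / (-9.9) = 0.369
  x_3 = (0 - (-3.9)·0.143 - (2.9)·0.899) / (10.8) = -0.190

(0.503, 0.369, -0.190)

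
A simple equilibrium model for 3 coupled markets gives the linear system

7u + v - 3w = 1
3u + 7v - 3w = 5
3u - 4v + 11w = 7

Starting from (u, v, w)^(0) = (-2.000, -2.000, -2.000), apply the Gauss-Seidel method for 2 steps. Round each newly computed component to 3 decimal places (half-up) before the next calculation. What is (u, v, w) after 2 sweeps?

Iteration 1:
  u = (1 - (1)·-2.000 - (-3)·-2.000) / (7) = -0.429
  v = (5 - (3)·-0.429 - (-3)·-2.000) / (7) = 0.041
  w = (7 - (3)·-0.429 - (-4)·0.041) / (11) = 0.768
Iteration 2:
  u = (1 - (1)·0.041 - (-3)·0.768) / (7) = 0.466
  v = (5 - (3)·0.466 - (-3)·0.768) / (7) = 0.844
  w = (7 - (3)·0.466 - (-4)·0.844) / (11) = 0.816

(0.466, 0.844, 0.816)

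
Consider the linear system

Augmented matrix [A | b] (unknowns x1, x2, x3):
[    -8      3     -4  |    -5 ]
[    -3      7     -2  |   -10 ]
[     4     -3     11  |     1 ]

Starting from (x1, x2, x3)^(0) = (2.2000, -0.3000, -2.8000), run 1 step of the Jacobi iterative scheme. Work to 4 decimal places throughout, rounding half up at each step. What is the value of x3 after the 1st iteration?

Iteration 1:
  x1 = (-5 - (3)·-0.3000 - (-4)·-2.8000) / (-8) = 1.9125
  x2 = (-10 - (-3)·2.2000 - (-2)·-2.8000) / (7) = -1.2857
  x3 = (1 - (4)·2.2000 - (-3)·-0.3000) / (11) = -0.7909

-0.7909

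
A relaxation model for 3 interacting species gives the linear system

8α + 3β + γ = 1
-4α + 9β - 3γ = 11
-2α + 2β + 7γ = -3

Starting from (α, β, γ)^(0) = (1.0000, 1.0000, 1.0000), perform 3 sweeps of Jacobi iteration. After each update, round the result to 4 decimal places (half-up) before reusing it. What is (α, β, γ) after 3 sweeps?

Iteration 1:
  α = (1 - (3)·1.0000 - (1)·1.0000) / (8) = -0.3750
  β = (11 - (-4)·1.0000 - (-3)·1.0000) / (9) = 2.0000
  γ = (-3 - (-2)·1.0000 - (2)·1.0000) / (7) = -0.4286
Iteration 2:
  α = (1 - (3)·2.0000 - (1)·-0.4286) / (8) = -0.5714
  β = (11 - (-4)·-0.3750 - (-3)·-0.4286) / (9) = 0.9127
  γ = (-3 - (-2)·-0.3750 - (2)·2.0000) / (7) = -1.1071
Iteration 3:
  α = (1 - (3)·0.9127 - (1)·-1.1071) / (8) = -0.0789
  β = (11 - (-4)·-0.5714 - (-3)·-1.1071) / (9) = 0.5992
  γ = (-3 - (-2)·-0.5714 - (2)·0.9127) / (7) = -0.8526

(-0.0789, 0.5992, -0.8526)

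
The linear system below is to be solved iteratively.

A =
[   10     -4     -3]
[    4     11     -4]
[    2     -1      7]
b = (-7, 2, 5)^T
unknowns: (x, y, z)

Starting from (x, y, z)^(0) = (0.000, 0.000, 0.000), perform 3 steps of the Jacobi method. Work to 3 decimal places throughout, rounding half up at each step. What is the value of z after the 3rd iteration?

Iteration 1:
  x = (-7 - (-4)·0.000 - (-3)·0.000) / (10) = -0.700
  y = (2 - (4)·0.000 - (-4)·0.000) / (11) = 0.182
  z = (5 - (2)·0.000 - (-1)·0.000) / (7) = 0.714
Iteration 2:
  x = (-7 - (-4)·0.182 - (-3)·0.714) / (10) = -0.413
  y = (2 - (4)·-0.700 - (-4)·0.714) / (11) = 0.696
  z = (5 - (2)·-0.700 - (-1)·0.182) / (7) = 0.940
Iteration 3:
  x = (-7 - (-4)·0.696 - (-3)·0.940) / (10) = -0.140
  y = (2 - (4)·-0.413 - (-4)·0.940) / (11) = 0.674
  z = (5 - (2)·-0.413 - (-1)·0.696) / (7) = 0.932

0.932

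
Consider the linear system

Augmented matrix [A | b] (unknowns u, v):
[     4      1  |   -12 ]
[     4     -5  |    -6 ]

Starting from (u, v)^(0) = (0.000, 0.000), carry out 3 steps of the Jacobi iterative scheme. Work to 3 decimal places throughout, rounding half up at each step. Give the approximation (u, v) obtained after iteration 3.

Iteration 1:
  u = (-12 - (1)·0.000) / (4) = -3.000
  v = (-6 - (4)·0.000) / (-5) = 1.200
Iteration 2:
  u = (-12 - (1)·1.200) / (4) = -3.300
  v = (-6 - (4)·-3.000) / (-5) = -1.200
Iteration 3:
  u = (-12 - (1)·-1.200) / (4) = -2.700
  v = (-6 - (4)·-3.300) / (-5) = -1.440

(-2.700, -1.440)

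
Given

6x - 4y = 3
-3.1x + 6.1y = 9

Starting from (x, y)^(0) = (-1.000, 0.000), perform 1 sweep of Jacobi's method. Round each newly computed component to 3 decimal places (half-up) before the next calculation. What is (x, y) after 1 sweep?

(0.500, 0.967)

Iteration 1:
  x = (3 - (-4)·0.000) / (6) = 0.500
  y = (9 - (-3.1)·-1.000) / (6.1) = 0.967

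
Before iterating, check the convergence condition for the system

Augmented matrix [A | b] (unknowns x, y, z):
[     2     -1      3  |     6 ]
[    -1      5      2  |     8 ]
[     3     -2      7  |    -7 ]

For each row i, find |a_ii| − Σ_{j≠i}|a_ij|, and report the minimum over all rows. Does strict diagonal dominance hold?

row 1: |2| − (1+3) = -2
row 2: |5| − (1+2) = 2
row 3: |7| − (3+2) = 2
minimum over rows = -2 → not strictly diagonally dominant

-2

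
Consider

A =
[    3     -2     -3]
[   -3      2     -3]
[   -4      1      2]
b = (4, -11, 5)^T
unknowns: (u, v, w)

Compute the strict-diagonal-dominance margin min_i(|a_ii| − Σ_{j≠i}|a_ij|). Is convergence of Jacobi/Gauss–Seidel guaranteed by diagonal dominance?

-4

row 1: |3| − (2+3) = -2
row 2: |2| − (3+3) = -4
row 3: |2| − (4+1) = -3
minimum over rows = -4 → not strictly diagonally dominant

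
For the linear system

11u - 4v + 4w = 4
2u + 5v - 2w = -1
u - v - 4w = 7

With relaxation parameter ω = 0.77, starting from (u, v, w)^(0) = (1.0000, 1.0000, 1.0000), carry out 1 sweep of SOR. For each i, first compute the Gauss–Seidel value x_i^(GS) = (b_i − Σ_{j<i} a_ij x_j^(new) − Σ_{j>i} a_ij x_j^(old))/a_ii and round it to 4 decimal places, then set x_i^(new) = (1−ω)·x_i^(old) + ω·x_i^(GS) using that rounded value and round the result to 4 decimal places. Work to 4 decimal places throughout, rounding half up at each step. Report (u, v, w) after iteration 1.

Iteration 1:
  u: GS value = (4 - (-4)·1.0000 - (4)·1.0000) / (11) = 0.3636;  u ← (1−ω)·1.0000 + ω·0.3636 = 0.5100
  v: GS value = (-1 - (2)·0.5100 - (-2)·1.0000) / (5) = -0.0040;  v ← (1−ω)·1.0000 + ω·-0.0040 = 0.2269
  w: GS value = (7 - (1)·0.5100 - (-1)·0.2269) / (-4) = -1.6792;  w ← (1−ω)·1.0000 + ω·-1.6792 = -1.0630

(0.5100, 0.2269, -1.0630)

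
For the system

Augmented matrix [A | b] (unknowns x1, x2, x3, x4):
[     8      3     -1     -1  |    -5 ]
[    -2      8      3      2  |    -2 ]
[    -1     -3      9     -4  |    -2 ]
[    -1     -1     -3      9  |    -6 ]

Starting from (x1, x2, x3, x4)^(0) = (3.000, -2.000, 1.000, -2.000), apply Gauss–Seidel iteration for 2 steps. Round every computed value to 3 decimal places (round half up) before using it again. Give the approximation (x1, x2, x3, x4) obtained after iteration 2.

(-0.855, 0.235, -0.712, -0.973)

Iteration 1:
  x1 = (-5 - (3)·-2.000 - (-1)·1.000 - (-1)·-2.000) / (8) = 0.000
  x2 = (-2 - (-2)·0.000 - (3)·1.000 - (2)·-2.000) / (8) = -0.125
  x3 = (-2 - (-1)·0.000 - (-3)·-0.125 - (-4)·-2.000) / (9) = -1.153
  x4 = (-6 - (-1)·0.000 - (-1)·-0.125 - (-3)·-1.153) / (9) = -1.065
Iteration 2:
  x1 = (-5 - (3)·-0.125 - (-1)·-1.153 - (-1)·-1.065) / (8) = -0.855
  x2 = (-2 - (-2)·-0.855 - (3)·-1.153 - (2)·-1.065) / (8) = 0.235
  x3 = (-2 - (-1)·-0.855 - (-3)·0.235 - (-4)·-1.065) / (9) = -0.712
  x4 = (-6 - (-1)·-0.855 - (-1)·0.235 - (-3)·-0.712) / (9) = -0.973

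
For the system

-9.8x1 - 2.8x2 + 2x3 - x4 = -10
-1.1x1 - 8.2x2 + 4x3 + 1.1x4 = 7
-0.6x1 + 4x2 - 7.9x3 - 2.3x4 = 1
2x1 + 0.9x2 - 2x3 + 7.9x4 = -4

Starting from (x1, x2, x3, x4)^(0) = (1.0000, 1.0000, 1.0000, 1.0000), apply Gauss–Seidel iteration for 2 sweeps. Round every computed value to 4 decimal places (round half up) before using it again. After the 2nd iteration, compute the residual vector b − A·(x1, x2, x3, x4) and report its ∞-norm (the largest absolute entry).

2.9242

Iteration 1:
  x1 = (-10 - (-2.8)·1.0000 - (2)·1.0000 - (-1)·1.0000) / (-9.8) = 0.8367
  x2 = (7 - (-1.1)·0.8367 - (4)·1.0000 - (1.1)·1.0000) / (-8.2) = -0.3439
  x3 = (1 - (-0.6)·0.8367 - (4)·-0.3439 - (-2.3)·1.0000) / (-7.9) = -0.6554
  x4 = (-4 - (2)·0.8367 - (0.9)·-0.3439 - (-2)·-0.6554) / (7.9) = -0.8449
Iteration 2:
  x1 = (-10 - (-2.8)·-0.3439 - (2)·-0.6554 - (-1)·-0.8449) / (-9.8) = 1.0711
  x2 = (7 - (-1.1)·1.0711 - (4)·-0.6554 - (1.1)·-0.8449) / (-8.2) = -1.4304
  x3 = (1 - (-0.6)·1.0711 - (4)·-1.4304 - (-2.3)·-0.8449) / (-7.9) = -0.6862
  x4 = (-4 - (2)·1.0711 - (0.9)·-1.4304 - (-2)·-0.6862) / (7.9) = -0.7883
Residual b − A·x = (-2.9242, 0.0609, 0.1302, 0.0003); ∞-norm = 2.9242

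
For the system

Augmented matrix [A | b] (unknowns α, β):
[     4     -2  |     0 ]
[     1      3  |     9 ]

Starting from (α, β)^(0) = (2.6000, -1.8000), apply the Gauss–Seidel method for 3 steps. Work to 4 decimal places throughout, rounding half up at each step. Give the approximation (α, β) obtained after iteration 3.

Iteration 1:
  α = (0 - (-2)·-1.8000) / (4) = -0.9000
  β = (9 - (1)·-0.9000) / (3) = 3.3000
Iteration 2:
  α = (0 - (-2)·3.3000) / (4) = 1.6500
  β = (9 - (1)·1.6500) / (3) = 2.4500
Iteration 3:
  α = (0 - (-2)·2.4500) / (4) = 1.2250
  β = (9 - (1)·1.2250) / (3) = 2.5917

(1.2250, 2.5917)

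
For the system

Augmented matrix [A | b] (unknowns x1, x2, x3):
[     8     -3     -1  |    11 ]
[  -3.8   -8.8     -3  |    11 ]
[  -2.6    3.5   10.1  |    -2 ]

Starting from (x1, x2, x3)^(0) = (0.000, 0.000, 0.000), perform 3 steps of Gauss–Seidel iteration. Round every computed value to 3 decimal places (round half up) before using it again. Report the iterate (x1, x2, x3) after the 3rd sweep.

Iteration 1:
  x1 = (11 - (-3)·0.000 - (-1)·0.000) / (8) = 1.375
  x2 = (11 - (-3.8)·1.375 - (-3)·0.000) / (-8.8) = -1.844
  x3 = (-2 - (-2.6)·1.375 - (3.5)·-1.844) / (10.1) = 0.795
Iteration 2:
  x1 = (11 - (-3)·-1.844 - (-1)·0.795) / (8) = 0.783
  x2 = (11 - (-3.8)·0.783 - (-3)·0.795) / (-8.8) = -1.859
  x3 = (-2 - (-2.6)·0.783 - (3.5)·-1.859) / (10.1) = 0.648
Iteration 3:
  x1 = (11 - (-3)·-1.859 - (-1)·0.648) / (8) = 0.759
  x2 = (11 - (-3.8)·0.759 - (-3)·0.648) / (-8.8) = -1.799
  x3 = (-2 - (-2.6)·0.759 - (3.5)·-1.799) / (10.1) = 0.621

(0.759, -1.799, 0.621)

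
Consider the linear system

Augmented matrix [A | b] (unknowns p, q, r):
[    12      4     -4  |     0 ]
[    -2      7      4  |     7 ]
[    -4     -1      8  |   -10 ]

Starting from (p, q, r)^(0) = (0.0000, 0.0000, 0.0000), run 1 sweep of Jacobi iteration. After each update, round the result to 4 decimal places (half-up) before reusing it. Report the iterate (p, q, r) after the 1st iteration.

(0.0000, 1.0000, -1.2500)

Iteration 1:
  p = (0 - (4)·0.0000 - (-4)·0.0000) / (12) = 0.0000
  q = (7 - (-2)·0.0000 - (4)·0.0000) / (7) = 1.0000
  r = (-10 - (-4)·0.0000 - (-1)·0.0000) / (8) = -1.2500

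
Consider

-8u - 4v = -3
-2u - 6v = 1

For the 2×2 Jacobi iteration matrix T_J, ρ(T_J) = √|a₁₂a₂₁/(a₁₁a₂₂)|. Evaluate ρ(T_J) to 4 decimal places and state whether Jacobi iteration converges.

a₁₂a₂₁/(a₁₁a₂₂) = (-4)·(-2) / ((-8)·(-6)) = 0.166667
ρ = √|0.166667| = √0.166667 = 0.4082
ρ < 1, so Jacobi converges

0.4082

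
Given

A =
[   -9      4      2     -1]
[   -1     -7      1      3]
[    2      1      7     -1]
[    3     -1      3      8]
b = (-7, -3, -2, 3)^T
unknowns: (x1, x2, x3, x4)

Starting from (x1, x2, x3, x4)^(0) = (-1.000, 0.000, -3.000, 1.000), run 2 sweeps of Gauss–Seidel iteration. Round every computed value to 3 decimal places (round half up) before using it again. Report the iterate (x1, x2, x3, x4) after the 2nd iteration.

Iteration 1:
  x1 = (-7 - (4)·0.000 - (2)·-3.000 - (-1)·1.000) / (-9) = 0.000
  x2 = (-3 - (-1)·0.000 - (1)·-3.000 - (3)·1.000) / (-7) = 0.429
  x3 = (-2 - (2)·0.000 - (1)·0.429 - (-1)·1.000) / (7) = -0.204
  x4 = (3 - (3)·0.000 - (-1)·0.429 - (3)·-0.204) / (8) = 0.505
Iteration 2:
  x1 = (-7 - (4)·0.429 - (2)·-0.204 - (-1)·0.505) / (-9) = 0.867
  x2 = (-3 - (-1)·0.867 - (1)·-0.204 - (3)·0.505) / (-7) = 0.492
  x3 = (-2 - (2)·0.867 - (1)·0.492 - (-1)·0.505) / (7) = -0.532
  x4 = (3 - (3)·0.867 - (-1)·0.492 - (3)·-0.532) / (8) = 0.311

(0.867, 0.492, -0.532, 0.311)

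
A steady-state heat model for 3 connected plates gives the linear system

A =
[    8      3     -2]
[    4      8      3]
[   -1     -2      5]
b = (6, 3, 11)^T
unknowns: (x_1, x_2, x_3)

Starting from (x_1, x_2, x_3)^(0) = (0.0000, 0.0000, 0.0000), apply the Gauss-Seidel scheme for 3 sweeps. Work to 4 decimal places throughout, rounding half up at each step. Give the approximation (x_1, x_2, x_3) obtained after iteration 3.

Iteration 1:
  x_1 = (6 - (3)·0.0000 - (-2)·0.0000) / (8) = 0.7500
  x_2 = (3 - (4)·0.7500 - (3)·0.0000) / (8) = 0.0000
  x_3 = (11 - (-1)·0.7500 - (-2)·0.0000) / (5) = 2.3500
Iteration 2:
  x_1 = (6 - (3)·0.0000 - (-2)·2.3500) / (8) = 1.3375
  x_2 = (3 - (4)·1.3375 - (3)·2.3500) / (8) = -1.1750
  x_3 = (11 - (-1)·1.3375 - (-2)·-1.1750) / (5) = 1.9975
Iteration 3:
  x_1 = (6 - (3)·-1.1750 - (-2)·1.9975) / (8) = 1.6900
  x_2 = (3 - (4)·1.6900 - (3)·1.9975) / (8) = -1.2191
  x_3 = (11 - (-1)·1.6900 - (-2)·-1.2191) / (5) = 2.0504

(1.6900, -1.2191, 2.0504)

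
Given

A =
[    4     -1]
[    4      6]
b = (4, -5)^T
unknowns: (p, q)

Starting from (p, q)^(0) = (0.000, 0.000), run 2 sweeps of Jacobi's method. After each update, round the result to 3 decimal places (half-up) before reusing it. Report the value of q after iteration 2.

-1.500

Iteration 1:
  p = (4 - (-1)·0.000) / (4) = 1.000
  q = (-5 - (4)·0.000) / (6) = -0.833
Iteration 2:
  p = (4 - (-1)·-0.833) / (4) = 0.792
  q = (-5 - (4)·1.000) / (6) = -1.500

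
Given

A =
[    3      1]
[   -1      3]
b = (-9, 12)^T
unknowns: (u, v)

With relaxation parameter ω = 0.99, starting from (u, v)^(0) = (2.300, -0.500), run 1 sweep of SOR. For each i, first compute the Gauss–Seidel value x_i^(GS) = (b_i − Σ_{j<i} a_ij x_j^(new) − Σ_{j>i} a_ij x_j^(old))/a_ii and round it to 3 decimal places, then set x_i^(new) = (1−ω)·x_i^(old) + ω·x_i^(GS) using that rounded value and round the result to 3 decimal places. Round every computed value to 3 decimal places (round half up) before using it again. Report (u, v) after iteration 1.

Iteration 1:
  u: GS value = (-9 - (1)·-0.500) / (3) = -2.833;  u ← (1−ω)·2.300 + ω·-2.833 = -2.782
  v: GS value = (12 - (-1)·-2.782) / (3) = 3.073;  v ← (1−ω)·-0.500 + ω·3.073 = 3.037

(-2.782, 3.037)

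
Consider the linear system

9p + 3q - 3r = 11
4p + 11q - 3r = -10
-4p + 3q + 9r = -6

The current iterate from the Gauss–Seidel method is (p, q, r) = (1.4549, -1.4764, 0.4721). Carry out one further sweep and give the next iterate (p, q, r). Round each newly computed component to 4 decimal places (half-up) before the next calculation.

(1.8717, -1.4610, 0.6522)

One sweep:
  p = (11 - (3)·-1.4764 - (-3)·0.4721) / (9) = 1.8717
  q = (-10 - (4)·1.8717 - (-3)·0.4721) / (11) = -1.4610
  r = (-6 - (-4)·1.8717 - (3)·-1.4610) / (9) = 0.6522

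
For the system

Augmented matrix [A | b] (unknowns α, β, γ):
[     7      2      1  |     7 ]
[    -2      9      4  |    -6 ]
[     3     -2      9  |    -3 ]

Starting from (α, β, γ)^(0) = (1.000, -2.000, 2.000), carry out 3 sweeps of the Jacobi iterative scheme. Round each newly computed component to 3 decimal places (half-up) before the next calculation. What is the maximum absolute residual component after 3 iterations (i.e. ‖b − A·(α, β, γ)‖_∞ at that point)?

Iteration 1:
  α = (7 - (2)·-2.000 - (1)·2.000) / (7) = 1.286
  β = (-6 - (-2)·1.000 - (4)·2.000) / (9) = -1.333
  γ = (-3 - (3)·1.000 - (-2)·-2.000) / (9) = -1.111
Iteration 2:
  α = (7 - (2)·-1.333 - (1)·-1.111) / (7) = 1.540
  β = (-6 - (-2)·1.286 - (4)·-1.111) / (9) = 0.113
  γ = (-3 - (3)·1.286 - (-2)·-1.333) / (9) = -1.058
Iteration 3:
  α = (7 - (2)·0.113 - (1)·-1.058) / (7) = 1.119
  β = (-6 - (-2)·1.540 - (4)·-1.058) / (9) = 0.146
  γ = (-3 - (3)·1.540 - (-2)·0.113) / (9) = -0.822
Residual b − A·x = (-0.303, -1.788, 1.333); ∞-norm = 1.788

1.788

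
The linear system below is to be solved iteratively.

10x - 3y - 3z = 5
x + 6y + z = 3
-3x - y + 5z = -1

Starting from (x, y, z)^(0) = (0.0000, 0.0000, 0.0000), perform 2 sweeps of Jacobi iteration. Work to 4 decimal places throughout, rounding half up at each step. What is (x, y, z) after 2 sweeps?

(0.5900, 0.4500, 0.2000)

Iteration 1:
  x = (5 - (-3)·0.0000 - (-3)·0.0000) / (10) = 0.5000
  y = (3 - (1)·0.0000 - (1)·0.0000) / (6) = 0.5000
  z = (-1 - (-3)·0.0000 - (-1)·0.0000) / (5) = -0.2000
Iteration 2:
  x = (5 - (-3)·0.5000 - (-3)·-0.2000) / (10) = 0.5900
  y = (3 - (1)·0.5000 - (1)·-0.2000) / (6) = 0.4500
  z = (-1 - (-3)·0.5000 - (-1)·0.5000) / (5) = 0.2000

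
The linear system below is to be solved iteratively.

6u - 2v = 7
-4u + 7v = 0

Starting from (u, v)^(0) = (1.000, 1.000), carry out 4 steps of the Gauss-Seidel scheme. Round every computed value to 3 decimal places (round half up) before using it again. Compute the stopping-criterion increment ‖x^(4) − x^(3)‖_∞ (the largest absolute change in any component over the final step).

0.001

Iteration 1:
  u = (7 - (-2)·1.000) / (6) = 1.500
  v = (0 - (-4)·1.500) / (7) = 0.857
Iteration 2:
  u = (7 - (-2)·0.857) / (6) = 1.452
  v = (0 - (-4)·1.452) / (7) = 0.830
Iteration 3:
  u = (7 - (-2)·0.830) / (6) = 1.443
  v = (0 - (-4)·1.443) / (7) = 0.825
Iteration 4:
  u = (7 - (-2)·0.825) / (6) = 1.442
  v = (0 - (-4)·1.442) / (7) = 0.824
Change: (-0.001, -0.001) → max |·| = 0.001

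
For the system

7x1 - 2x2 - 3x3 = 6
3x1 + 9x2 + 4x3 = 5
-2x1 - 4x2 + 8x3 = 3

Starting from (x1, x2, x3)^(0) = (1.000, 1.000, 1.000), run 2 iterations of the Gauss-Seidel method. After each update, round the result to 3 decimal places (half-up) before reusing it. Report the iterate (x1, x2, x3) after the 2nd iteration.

(0.980, -0.020, 0.610)

Iteration 1:
  x1 = (6 - (-2)·1.000 - (-3)·1.000) / (7) = 1.571
  x2 = (5 - (3)·1.571 - (4)·1.000) / (9) = -0.413
  x3 = (3 - (-2)·1.571 - (-4)·-0.413) / (8) = 0.561
Iteration 2:
  x1 = (6 - (-2)·-0.413 - (-3)·0.561) / (7) = 0.980
  x2 = (5 - (3)·0.980 - (4)·0.561) / (9) = -0.020
  x3 = (3 - (-2)·0.980 - (-4)·-0.020) / (8) = 0.610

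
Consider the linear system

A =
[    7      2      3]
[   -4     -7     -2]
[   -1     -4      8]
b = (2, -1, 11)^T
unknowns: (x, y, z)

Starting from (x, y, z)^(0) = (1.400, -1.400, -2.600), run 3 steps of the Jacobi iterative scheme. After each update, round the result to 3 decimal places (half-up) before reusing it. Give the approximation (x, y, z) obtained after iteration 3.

Iteration 1:
  x = (2 - (2)·-1.400 - (3)·-2.600) / (7) = 1.800
  y = (-1 - (-4)·1.400 - (-2)·-2.600) / (-7) = 0.086
  z = (11 - (-1)·1.400 - (-4)·-1.400) / (8) = 0.850
Iteration 2:
  x = (2 - (2)·0.086 - (3)·0.850) / (7) = -0.103
  y = (-1 - (-4)·1.800 - (-2)·0.850) / (-7) = -1.129
  z = (11 - (-1)·1.800 - (-4)·0.086) / (8) = 1.643
Iteration 3:
  x = (2 - (2)·-1.129 - (3)·1.643) / (7) = -0.096
  y = (-1 - (-4)·-0.103 - (-2)·1.643) / (-7) = -0.268
  z = (11 - (-1)·-0.103 - (-4)·-1.129) / (8) = 0.798

(-0.096, -0.268, 0.798)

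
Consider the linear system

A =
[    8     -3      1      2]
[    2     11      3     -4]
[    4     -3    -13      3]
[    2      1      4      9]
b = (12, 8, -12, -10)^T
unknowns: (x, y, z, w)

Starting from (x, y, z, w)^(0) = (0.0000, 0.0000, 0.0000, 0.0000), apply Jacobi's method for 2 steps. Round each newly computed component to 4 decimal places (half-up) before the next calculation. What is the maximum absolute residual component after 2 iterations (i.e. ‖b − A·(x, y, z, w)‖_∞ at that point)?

Iteration 1:
  x = (12 - (-3)·0.0000 - (1)·0.0000 - (2)·0.0000) / (8) = 1.5000
  y = (8 - (2)·0.0000 - (3)·0.0000 - (-4)·0.0000) / (11) = 0.7273
  z = (-12 - (4)·0.0000 - (-3)·0.0000 - (3)·0.0000) / (-13) = 0.9231
  w = (-10 - (2)·0.0000 - (1)·0.0000 - (4)·0.0000) / (9) = -1.1111
Iteration 2:
  x = (12 - (-3)·0.7273 - (1)·0.9231 - (2)·-1.1111) / (8) = 1.9351
  y = (8 - (2)·1.5000 - (3)·0.9231 - (-4)·-1.1111) / (11) = -0.2012
  z = (-12 - (4)·1.5000 - (-3)·0.7273 - (3)·-1.1111) / (-13) = 0.9604
  w = (-10 - (2)·1.5000 - (1)·0.7273 - (4)·0.9231) / (9) = -1.9355
Residual b − A·x = (-1.1738, -4.2802, -2.0523, -0.0911); ∞-norm = 4.2802

4.2802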